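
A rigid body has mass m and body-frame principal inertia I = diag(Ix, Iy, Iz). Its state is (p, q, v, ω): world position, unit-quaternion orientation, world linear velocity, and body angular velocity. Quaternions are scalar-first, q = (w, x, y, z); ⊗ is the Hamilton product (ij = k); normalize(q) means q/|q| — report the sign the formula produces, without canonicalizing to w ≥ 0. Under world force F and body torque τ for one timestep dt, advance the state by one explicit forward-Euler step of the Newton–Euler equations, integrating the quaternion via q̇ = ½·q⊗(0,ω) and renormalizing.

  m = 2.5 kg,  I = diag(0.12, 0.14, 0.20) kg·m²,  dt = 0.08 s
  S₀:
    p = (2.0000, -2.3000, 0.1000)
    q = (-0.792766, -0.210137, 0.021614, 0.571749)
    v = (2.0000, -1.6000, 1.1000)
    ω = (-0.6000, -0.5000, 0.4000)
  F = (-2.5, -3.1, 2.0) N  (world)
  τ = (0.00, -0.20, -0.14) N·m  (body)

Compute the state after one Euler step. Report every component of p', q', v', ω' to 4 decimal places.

linear accel F/m = (-1.0000, -1.2400, 0.8000)
p' = p + v·dt = (2.1600, -2.4280, 0.1880)
new velocity v' = (1.9200, -1.6992, 1.1640)
(τ − ω×Iω)/I = (0.1000, -1.5657, -0.7300)
ω' = ω + α·dt = (-0.5920, -0.6253, 0.3416)
q⊗(0,ω) = (-0.3439748, 0.7701797, 0.1373884, -0.1990695)
q' = normalize(q + ½dt·q⊗(0,ω)) = (-0.8060, -0.1792, 0.0271, 0.5634)

p' = (2.1600, -2.4280, 0.1880)
q' = (-0.8060, -0.1792, 0.0271, 0.5634)
v' = (1.9200, -1.6992, 1.1640)
ω' = (-0.5920, -0.6253, 0.3416)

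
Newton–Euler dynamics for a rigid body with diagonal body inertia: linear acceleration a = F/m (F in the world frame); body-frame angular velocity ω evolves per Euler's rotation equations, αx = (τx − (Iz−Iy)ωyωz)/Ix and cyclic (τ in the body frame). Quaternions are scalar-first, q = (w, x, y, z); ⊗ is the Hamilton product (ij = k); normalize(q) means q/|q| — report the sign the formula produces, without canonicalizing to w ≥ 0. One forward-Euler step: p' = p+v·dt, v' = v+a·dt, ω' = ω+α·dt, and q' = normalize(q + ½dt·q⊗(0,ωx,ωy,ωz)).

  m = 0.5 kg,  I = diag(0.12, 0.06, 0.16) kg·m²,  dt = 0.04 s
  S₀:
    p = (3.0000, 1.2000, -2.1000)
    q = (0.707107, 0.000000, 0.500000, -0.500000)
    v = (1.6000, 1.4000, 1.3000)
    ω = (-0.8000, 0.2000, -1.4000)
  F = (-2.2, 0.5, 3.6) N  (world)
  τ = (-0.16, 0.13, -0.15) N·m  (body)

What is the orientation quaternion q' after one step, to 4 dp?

2q̇ = q⊗(0,ω) = (-0.8000000, -1.1656856, 0.5414214, -0.5899498)
updated quaternion q' = (0.6907, -0.0233, 0.5106, -0.5115)

q' = (0.6907, -0.0233, 0.5106, -0.5115)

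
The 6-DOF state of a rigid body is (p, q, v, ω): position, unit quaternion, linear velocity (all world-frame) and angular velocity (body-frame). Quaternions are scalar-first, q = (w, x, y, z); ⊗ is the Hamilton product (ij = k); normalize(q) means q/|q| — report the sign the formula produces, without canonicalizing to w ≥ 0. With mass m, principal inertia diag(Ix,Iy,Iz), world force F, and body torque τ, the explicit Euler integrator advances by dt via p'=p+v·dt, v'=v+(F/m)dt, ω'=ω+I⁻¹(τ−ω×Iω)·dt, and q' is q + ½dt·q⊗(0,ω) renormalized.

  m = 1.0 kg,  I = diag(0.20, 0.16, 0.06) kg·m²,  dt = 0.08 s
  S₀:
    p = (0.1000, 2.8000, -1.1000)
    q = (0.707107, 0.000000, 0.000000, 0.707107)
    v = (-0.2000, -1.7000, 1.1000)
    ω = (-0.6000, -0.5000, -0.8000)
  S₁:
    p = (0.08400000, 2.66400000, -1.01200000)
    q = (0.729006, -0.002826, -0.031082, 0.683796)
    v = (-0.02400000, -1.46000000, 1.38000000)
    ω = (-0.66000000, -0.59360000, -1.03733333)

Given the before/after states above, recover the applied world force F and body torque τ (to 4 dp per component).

Δω = ω₁−ω₀ = (-0.06000000, -0.09360000, -0.23733333)
applied torque τ = (-0.1900, -0.1200, -0.1900)
Δv = v₁−v₀ = (0.17600000, 0.24000000, 0.28000000)
applied force F = (2.2000, 3.0000, 3.5000)

F = (2.2000, 3.0000, 3.5000)
τ = (-0.1900, -0.1200, -0.1900)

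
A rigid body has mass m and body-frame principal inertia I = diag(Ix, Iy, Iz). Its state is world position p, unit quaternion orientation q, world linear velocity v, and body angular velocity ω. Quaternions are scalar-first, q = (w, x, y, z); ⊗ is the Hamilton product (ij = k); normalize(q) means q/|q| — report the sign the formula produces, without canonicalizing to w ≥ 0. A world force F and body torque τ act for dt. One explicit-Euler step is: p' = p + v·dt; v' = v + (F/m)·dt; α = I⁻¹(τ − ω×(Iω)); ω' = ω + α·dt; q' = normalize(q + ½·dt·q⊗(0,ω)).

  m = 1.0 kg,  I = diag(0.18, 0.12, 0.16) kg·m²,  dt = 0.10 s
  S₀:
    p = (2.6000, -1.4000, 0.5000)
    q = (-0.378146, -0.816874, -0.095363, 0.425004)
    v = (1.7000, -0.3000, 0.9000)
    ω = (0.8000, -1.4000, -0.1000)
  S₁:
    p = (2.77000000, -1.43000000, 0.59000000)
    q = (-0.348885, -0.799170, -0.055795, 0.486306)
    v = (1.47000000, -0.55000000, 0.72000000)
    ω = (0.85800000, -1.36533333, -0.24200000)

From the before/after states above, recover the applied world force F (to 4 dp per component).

Δv = v₁−v₀ = (-0.23000000, -0.25000000, -0.18000000)
m·(v₁−v₀)/dt = (-2.3000, -2.5000, -1.8000)

F = (-2.3000, -2.5000, -1.8000)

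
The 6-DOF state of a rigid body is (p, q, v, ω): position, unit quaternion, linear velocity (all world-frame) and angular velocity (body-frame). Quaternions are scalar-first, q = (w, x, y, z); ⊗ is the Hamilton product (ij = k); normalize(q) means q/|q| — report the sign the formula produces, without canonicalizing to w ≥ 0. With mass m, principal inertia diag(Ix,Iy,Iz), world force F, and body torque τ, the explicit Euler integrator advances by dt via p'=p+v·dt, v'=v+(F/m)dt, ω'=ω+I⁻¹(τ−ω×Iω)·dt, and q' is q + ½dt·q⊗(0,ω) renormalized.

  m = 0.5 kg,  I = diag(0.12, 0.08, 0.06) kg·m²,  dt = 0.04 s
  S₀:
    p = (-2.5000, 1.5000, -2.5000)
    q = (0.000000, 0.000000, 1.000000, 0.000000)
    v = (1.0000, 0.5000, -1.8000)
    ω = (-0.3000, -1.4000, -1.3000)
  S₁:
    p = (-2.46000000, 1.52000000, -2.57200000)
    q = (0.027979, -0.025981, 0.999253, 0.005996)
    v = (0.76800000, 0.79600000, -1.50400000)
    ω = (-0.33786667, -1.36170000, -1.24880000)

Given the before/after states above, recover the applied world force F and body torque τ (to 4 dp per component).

F = (-2.9000, 3.7000, 3.7000)
τ = (-0.1500, 0.1000, 0.0600)

rate change Δω = (-0.03786667, 0.03830000, 0.05120000)
gyro term ω₀×Iω₀ = (-0.0364, 0.0234, -0.0168)
applied torque τ = (-0.1500, 0.1000, 0.0600)
Δv = v₁−v₀ = (-0.23200000, 0.29600000, 0.29600000)
m·(v₁−v₀)/dt = (-2.9000, 3.7000, 3.7000)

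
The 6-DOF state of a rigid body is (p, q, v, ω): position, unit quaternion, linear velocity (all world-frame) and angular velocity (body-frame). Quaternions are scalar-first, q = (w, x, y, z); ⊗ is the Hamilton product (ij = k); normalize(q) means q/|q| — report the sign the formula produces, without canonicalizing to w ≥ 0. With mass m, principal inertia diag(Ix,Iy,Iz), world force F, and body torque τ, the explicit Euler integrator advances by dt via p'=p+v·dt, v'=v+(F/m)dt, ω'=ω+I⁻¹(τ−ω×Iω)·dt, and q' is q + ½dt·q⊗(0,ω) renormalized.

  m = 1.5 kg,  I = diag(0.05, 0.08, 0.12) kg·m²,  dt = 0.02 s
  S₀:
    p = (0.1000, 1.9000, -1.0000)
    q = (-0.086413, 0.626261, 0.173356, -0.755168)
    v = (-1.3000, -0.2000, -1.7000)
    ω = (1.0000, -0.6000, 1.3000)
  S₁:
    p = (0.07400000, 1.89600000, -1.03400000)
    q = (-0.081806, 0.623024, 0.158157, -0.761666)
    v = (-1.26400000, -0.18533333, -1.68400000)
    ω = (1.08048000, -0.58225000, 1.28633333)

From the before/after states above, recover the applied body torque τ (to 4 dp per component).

Δω = ω₁−ω₀ = (0.08048000, 0.01775000, -0.01366667)
gyro term ω₀×Iω₀ = (-0.0312, -0.0910, -0.0180)
τ = I·(Δω/dt) + ω₀×(Iω₀) = (0.1700, -0.0200, -0.1000)

τ = (0.1700, -0.0200, -0.1000)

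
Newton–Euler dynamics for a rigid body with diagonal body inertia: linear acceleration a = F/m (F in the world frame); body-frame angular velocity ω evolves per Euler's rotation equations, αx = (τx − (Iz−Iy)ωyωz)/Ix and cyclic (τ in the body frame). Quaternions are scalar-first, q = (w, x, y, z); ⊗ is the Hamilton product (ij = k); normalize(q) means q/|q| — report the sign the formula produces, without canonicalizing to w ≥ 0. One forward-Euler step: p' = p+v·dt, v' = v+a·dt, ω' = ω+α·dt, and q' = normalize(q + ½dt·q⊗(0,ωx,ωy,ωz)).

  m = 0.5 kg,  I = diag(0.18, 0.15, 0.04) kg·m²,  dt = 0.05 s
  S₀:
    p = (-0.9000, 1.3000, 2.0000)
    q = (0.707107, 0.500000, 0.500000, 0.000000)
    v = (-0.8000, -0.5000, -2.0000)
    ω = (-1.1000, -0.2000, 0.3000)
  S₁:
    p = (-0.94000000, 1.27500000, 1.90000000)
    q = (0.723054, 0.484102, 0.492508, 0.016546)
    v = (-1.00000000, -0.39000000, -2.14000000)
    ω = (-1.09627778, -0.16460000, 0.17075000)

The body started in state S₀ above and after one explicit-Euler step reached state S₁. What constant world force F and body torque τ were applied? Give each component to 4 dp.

F = (-2.0000, 1.1000, -1.4000)
τ = (0.0200, 0.0600, -0.1100)

Δω = ω₁−ω₀ = (0.00372222, 0.03540000, -0.12925000)
precession coupling = (0.0066, -0.0462, -0.0066)
τ = I·(Δω/dt) + ω₀×(Iω₀) = (0.0200, 0.0600, -0.1100)
velocity change Δv = (-0.20000000, 0.11000000, -0.14000000)
m·(v₁−v₀)/dt = (-2.0000, 1.1000, -1.4000)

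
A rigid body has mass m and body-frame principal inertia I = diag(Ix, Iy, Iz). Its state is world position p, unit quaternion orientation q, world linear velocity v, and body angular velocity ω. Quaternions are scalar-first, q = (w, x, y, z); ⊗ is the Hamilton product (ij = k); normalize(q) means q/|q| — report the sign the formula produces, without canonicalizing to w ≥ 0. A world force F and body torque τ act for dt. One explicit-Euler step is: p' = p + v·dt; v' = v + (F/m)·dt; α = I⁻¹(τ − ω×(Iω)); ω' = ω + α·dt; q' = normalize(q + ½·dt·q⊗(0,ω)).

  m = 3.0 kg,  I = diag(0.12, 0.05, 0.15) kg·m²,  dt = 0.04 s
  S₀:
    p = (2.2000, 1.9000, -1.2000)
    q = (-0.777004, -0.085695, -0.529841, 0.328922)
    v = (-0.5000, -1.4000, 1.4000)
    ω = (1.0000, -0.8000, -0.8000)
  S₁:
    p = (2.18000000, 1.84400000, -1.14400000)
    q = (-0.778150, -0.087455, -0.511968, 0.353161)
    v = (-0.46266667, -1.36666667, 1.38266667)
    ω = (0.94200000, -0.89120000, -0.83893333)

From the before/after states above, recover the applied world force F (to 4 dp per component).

F = (2.8000, 2.5000, -1.3000)

v₁ − v₀ = (0.03733333, 0.03333333, -0.01733333)
applied force F = (2.8000, 2.5000, -1.3000)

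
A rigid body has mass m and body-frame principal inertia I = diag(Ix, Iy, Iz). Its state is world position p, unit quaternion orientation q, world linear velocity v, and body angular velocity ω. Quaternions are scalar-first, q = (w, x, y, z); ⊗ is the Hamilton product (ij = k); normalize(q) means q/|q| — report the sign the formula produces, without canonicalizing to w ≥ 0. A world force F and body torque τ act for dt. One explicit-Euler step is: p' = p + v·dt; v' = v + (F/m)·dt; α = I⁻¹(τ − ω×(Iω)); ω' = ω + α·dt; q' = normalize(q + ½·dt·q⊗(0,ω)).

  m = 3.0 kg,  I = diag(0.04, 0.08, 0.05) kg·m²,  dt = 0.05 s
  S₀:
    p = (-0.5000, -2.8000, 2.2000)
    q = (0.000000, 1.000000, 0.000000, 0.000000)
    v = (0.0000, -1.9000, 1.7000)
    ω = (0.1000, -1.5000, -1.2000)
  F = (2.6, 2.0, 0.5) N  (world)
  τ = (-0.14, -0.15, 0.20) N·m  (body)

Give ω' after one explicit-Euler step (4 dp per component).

gyro term ω×Iω = (-0.0540, 0.0012, -0.0060)
(τ − ω×Iω)/I = (-2.1500, -1.8900, 4.1200)
ω' = ω + α·dt = (-0.0075, -1.5945, -0.9940)

ω' = (-0.0075, -1.5945, -0.9940)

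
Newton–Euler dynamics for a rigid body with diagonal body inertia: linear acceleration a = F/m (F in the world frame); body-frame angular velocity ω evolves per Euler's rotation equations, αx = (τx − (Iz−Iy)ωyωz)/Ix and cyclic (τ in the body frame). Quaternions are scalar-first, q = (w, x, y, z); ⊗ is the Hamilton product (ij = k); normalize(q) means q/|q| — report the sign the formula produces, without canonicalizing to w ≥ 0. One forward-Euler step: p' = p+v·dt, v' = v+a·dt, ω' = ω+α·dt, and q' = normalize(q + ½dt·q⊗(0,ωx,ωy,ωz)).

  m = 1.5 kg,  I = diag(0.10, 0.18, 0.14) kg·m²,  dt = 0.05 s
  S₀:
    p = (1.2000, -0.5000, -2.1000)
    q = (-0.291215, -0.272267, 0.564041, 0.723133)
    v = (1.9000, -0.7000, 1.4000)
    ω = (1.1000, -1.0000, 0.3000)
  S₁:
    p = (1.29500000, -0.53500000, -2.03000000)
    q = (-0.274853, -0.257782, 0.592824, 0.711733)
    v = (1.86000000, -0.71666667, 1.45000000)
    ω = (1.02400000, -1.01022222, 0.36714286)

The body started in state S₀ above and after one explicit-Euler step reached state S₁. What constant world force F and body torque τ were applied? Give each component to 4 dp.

F = (-1.2000, -0.5000, 1.5000)
τ = (-0.1400, -0.0500, 0.1000)

v₁ − v₀ = (-0.04000000, -0.01666667, 0.05000000)
applied force F = (-1.2000, -0.5000, 1.5000)
Δω = ω₁−ω₀ = (-0.07600000, -0.01022222, 0.06714286)
precession coupling = (0.0120, -0.0132, -0.0880)
τ = I·(Δω/dt) + ω₀×(Iω₀) = (-0.1400, -0.0500, 0.1000)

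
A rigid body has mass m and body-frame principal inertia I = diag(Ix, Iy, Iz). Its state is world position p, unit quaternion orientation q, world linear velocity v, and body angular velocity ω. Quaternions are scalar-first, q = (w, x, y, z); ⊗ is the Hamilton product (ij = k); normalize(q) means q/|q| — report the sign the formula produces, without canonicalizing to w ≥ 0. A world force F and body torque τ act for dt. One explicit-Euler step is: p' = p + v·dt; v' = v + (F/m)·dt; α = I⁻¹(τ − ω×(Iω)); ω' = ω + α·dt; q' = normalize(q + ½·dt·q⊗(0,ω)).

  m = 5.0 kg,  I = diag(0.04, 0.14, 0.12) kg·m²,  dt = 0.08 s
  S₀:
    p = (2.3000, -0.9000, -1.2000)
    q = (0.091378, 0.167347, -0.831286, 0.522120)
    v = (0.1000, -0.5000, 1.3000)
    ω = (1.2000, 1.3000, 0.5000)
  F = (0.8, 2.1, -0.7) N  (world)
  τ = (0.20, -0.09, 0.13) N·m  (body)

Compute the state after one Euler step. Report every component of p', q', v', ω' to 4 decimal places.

p' = (2.3080, -0.9400, -1.0960)
q' = (0.1158, 0.1276, -0.8027, 0.5710)
v' = (0.1128, -0.4664, 1.2888)
ω' = (1.6260, 1.2760, 0.4827)

new position p' = (2.3080, -0.9400, -1.0960)
v' = v + a·dt = (0.1128, -0.4664, 1.2888)
ω×(Iω) gyroscopic = (-0.0130, -0.0480, 0.1560)
α = I⁻¹(τ − ω×Iω) = (5.3250, -0.3000, -0.2167)
ω' = ω + α·dt = (1.6260, 1.2760, 0.4827)
q⊗(0,ω) = (0.6187954, -0.9847454, 0.6616619, 1.2607833)
q' = normalize(q + ½dt·q⊗(0,ω)) = (0.1158, 0.1276, -0.8027, 0.5710)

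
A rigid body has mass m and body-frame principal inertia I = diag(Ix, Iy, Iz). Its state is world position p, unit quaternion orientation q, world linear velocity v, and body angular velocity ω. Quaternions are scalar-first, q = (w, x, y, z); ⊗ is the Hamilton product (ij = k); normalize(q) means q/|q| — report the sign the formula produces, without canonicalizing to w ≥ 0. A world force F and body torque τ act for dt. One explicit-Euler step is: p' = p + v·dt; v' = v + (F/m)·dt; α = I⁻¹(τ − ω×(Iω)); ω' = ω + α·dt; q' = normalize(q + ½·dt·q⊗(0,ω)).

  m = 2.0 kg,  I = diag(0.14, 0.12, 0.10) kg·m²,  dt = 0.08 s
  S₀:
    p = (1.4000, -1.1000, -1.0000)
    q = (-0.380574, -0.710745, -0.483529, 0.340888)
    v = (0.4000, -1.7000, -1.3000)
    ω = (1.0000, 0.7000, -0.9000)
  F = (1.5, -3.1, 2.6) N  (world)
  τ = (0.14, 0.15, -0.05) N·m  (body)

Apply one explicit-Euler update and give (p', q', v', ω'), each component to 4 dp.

p' = (1.4320, -1.2360, -1.1040)
q' = (-0.3257, -0.7168, -0.5052, 0.3534)
v' = (0.4600, -1.8240, -1.1960)
ω' = (1.0728, 0.8240, -0.9288)

linear accel F/m = (0.7500, -1.5500, 1.3000)
p' = p + v·dt = (1.4320, -1.2360, -1.1040)
v + (F/m)dt = (0.4600, -1.8240, -1.1960)
precession coupling ω×(Iω) = (0.0126, -0.0360, -0.0140)
α = I⁻¹(τ − ω×Iω) = (0.9100, 1.5500, -0.3600)
ω + α·dt = (1.0728, 0.8240, -0.9288)
Hamilton product q⊗(0,ω) = (1.3560145, -0.1840195, -0.5651843, 0.3285241)
q' = normalize(q + ½dt·q⊗(0,ω)) = (-0.3257, -0.7168, -0.5052, 0.3534)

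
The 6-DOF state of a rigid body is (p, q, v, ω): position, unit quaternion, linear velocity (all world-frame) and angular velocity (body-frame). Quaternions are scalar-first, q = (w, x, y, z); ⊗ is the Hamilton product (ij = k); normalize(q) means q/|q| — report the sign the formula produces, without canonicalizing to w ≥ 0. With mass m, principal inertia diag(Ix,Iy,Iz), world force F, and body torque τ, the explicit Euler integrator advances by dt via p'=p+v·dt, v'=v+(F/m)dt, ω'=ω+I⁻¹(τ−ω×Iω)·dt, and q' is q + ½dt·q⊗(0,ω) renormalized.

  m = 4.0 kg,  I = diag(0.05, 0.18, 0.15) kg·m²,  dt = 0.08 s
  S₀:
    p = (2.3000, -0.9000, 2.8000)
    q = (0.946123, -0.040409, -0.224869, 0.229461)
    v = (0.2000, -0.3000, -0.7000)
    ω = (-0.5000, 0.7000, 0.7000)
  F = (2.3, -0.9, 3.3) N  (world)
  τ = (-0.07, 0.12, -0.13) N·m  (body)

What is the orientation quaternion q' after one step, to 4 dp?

q⊗(0,ω) = (-0.0234189, -0.7910925, 0.5758419, 0.5215653)
q' = normalize(q + ½dt·q⊗(0,ω)) = (0.9443, -0.0720, -0.2016, 0.2501)

q' = (0.9443, -0.0720, -0.2016, 0.2501)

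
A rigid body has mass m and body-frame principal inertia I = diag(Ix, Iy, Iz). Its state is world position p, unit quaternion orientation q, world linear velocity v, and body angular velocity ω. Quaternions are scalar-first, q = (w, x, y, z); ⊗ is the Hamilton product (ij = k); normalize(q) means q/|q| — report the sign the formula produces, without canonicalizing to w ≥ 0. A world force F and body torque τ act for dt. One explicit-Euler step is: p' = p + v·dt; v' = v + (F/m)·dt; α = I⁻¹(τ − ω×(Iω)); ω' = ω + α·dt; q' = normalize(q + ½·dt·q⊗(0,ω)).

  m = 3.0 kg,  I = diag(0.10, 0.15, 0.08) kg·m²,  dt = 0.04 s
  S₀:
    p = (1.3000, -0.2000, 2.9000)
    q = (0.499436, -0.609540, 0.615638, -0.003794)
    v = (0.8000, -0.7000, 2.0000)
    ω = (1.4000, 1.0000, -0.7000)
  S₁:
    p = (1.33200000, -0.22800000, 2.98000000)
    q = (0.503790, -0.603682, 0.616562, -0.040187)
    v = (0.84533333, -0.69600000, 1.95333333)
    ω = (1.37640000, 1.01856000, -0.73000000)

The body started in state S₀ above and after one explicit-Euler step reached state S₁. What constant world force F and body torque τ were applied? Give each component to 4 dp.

velocity change Δv = (0.04533333, 0.00400000, -0.04666667)
m·(v₁−v₀)/dt = (3.4000, 0.3000, -3.5000)
rate change Δω = (-0.02360000, 0.01856000, -0.03000000)
ω₀×(Iω₀) = (0.0490, -0.0196, 0.0700)
applied torque τ = (-0.0100, 0.0500, 0.0100)

F = (3.4000, 0.3000, -3.5000)
τ = (-0.0100, 0.0500, 0.0100)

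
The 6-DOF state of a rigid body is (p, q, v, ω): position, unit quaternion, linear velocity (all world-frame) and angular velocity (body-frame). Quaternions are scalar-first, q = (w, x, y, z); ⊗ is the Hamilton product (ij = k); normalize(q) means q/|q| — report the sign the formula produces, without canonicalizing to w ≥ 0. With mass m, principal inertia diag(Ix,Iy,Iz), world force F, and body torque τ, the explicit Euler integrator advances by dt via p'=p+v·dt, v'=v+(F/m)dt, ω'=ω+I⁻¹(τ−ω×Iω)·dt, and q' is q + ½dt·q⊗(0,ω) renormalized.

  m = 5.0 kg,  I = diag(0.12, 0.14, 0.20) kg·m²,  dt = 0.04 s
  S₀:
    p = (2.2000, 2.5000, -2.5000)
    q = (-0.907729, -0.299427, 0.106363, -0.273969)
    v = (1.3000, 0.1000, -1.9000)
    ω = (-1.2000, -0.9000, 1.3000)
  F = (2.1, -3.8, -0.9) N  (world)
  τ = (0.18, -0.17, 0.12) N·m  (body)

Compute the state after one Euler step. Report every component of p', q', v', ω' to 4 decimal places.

p' = (2.2520, 2.5040, -2.5760)
q' = (-0.9052, -0.2796, 0.1370, -0.2894)
v' = (1.3168, 0.0696, -1.9072)
ω' = (-1.1166, -0.9842, 1.3197)

gyro term ω×Iω = (-0.0702, 0.1248, 0.0216)
(τ − ω×Iω)/I = (2.0850, -2.1057, 0.4920)
ω' = ω + α·dt = (-1.1166, -0.9842, 1.3197)
2q̇ = q⊗(0,ω) = (0.0925740, 0.9809746, 1.5349740, -0.7829278)
q' = normalize(q + ½dt·q⊗(0,ω)) = (-0.9052, -0.2796, 0.1370, -0.2894)
a = (0.4200, -0.7600, -0.1800)
p' = p + v·dt = (2.2520, 2.5040, -2.5760)
v + (F/m)dt = (1.3168, 0.0696, -1.9072)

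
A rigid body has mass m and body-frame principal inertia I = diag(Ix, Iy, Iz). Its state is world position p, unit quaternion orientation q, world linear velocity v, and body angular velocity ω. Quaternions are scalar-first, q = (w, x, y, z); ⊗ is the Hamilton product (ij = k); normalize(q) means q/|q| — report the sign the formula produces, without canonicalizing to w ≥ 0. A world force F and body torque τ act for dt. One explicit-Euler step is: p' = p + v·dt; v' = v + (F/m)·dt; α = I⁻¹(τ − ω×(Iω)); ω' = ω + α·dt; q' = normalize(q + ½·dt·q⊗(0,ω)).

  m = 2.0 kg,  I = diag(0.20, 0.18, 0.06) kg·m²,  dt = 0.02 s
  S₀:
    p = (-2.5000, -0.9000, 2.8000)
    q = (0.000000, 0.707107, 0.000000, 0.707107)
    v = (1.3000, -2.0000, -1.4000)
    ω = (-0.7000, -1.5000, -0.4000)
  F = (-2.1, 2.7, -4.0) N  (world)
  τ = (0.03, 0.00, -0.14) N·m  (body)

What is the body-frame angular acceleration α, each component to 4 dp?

α = (0.5100, -0.2178, -1.9833)

ω×(Iω) gyroscopic = (-0.0720, 0.0392, -0.0210)
α = I⁻¹(τ − ω×Iω) = (0.5100, -0.2178, -1.9833)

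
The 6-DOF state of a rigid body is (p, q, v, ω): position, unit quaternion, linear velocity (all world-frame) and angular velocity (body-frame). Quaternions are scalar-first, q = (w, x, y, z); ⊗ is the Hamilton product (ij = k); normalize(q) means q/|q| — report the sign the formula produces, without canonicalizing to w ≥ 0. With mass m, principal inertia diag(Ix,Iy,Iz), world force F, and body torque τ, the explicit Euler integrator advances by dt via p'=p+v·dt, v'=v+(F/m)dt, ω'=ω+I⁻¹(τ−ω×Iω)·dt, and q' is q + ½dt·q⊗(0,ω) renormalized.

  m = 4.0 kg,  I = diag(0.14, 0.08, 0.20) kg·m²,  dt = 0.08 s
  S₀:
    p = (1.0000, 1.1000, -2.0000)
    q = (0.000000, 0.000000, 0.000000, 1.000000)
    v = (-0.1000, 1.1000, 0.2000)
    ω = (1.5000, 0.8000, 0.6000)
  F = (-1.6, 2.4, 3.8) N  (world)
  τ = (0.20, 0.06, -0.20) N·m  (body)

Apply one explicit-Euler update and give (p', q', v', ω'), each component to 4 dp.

p + v·dt = (0.9920, 1.1880, -1.9840)
new velocity v' = (-0.1320, 1.1480, 0.2760)
(τ − ω×Iω)/I = (1.0171, 1.4250, -0.6400)
ω' = ω + α·dt = (1.5814, 0.9140, 0.5488)
q⊗(0,ω) = (-0.6000000, -0.8000000, 1.5000000, 0.0000000)
q + ½dt·q⊗(0,ω), renormalized = (-0.0239, -0.0319, 0.0598, 0.9974)

p' = (0.9920, 1.1880, -1.9840)
q' = (-0.0239, -0.0319, 0.0598, 0.9974)
v' = (-0.1320, 1.1480, 0.2760)
ω' = (1.5814, 0.9140, 0.5488)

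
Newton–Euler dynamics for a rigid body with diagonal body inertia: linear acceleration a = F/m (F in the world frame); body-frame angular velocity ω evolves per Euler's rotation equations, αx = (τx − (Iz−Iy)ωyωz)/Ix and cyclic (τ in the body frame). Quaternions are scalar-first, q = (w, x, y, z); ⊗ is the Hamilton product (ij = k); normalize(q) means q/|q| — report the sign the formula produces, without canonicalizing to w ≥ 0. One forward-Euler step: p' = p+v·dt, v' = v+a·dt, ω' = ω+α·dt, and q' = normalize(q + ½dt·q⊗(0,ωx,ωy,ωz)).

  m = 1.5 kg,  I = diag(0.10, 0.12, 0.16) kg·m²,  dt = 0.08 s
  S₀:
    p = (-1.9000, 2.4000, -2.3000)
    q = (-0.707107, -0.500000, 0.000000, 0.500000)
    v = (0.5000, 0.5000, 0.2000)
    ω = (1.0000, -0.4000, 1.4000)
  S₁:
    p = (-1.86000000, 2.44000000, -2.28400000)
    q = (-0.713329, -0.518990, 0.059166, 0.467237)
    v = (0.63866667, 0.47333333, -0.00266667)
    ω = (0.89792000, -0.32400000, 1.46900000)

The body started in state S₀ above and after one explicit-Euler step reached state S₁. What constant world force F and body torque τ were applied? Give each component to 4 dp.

F = (2.6000, -0.5000, -3.8000)
τ = (-0.1500, 0.0300, 0.1300)

ω₁ − ω₀ = (-0.10208000, 0.07600000, 0.06900000)
τ = I·(Δω/dt) + ω₀×(Iω₀) = (-0.1500, 0.0300, 0.1300)
velocity change Δv = (0.13866667, -0.02666667, -0.20266667)
F = m·Δv/dt = (2.6000, -0.5000, -3.8000)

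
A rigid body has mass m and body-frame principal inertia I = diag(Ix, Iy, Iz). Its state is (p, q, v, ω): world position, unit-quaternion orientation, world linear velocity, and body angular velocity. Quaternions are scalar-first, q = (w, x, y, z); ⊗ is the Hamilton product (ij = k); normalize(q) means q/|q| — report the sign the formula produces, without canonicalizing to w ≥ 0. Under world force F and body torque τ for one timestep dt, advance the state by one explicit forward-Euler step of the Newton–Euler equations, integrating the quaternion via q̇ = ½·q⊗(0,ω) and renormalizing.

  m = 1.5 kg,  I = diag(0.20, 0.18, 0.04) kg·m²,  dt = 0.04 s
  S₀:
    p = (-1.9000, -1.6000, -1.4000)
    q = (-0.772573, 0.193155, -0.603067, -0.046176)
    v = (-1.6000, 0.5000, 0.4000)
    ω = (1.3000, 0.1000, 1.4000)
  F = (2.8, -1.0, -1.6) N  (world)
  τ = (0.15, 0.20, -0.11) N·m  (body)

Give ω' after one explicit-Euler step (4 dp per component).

ω' = (1.3339, 0.0797, 1.2926)

precession coupling ω×(Iω) = (-0.0196, 0.2912, -0.0026)
(τ − ω×Iω)/I = (0.8480, -0.5067, -2.6850)
ω' = ω + α·dt = (1.3339, 0.0797, 1.2926)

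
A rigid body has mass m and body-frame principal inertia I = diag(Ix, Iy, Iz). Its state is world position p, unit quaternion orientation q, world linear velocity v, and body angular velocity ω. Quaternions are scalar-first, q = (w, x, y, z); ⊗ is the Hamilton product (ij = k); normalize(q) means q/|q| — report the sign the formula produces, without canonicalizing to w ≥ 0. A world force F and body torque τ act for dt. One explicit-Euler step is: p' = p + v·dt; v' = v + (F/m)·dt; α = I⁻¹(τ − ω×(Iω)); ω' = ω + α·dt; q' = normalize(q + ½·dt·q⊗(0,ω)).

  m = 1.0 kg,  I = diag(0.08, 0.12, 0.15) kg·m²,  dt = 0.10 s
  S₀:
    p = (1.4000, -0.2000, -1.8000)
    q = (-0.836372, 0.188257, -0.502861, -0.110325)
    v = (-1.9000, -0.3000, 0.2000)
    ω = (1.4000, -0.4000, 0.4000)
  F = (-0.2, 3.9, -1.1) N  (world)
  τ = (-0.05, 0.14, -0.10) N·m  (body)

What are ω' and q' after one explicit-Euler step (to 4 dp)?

ω' = (1.3435, -0.2507, 0.3483)
q' = (-0.8550, 0.1171, -0.4962, -0.0953)

(τ − ω×Iω)/I = (-0.5650, 1.4933, -0.5173)
new body rate ω' = (1.3435, -0.2507, 0.3483)
q⊗(0,ω) = (-0.4205742, -1.4161952, 0.1047910, 0.2941538)
updated quaternion q' = (-0.8550, 0.1171, -0.4962, -0.0953)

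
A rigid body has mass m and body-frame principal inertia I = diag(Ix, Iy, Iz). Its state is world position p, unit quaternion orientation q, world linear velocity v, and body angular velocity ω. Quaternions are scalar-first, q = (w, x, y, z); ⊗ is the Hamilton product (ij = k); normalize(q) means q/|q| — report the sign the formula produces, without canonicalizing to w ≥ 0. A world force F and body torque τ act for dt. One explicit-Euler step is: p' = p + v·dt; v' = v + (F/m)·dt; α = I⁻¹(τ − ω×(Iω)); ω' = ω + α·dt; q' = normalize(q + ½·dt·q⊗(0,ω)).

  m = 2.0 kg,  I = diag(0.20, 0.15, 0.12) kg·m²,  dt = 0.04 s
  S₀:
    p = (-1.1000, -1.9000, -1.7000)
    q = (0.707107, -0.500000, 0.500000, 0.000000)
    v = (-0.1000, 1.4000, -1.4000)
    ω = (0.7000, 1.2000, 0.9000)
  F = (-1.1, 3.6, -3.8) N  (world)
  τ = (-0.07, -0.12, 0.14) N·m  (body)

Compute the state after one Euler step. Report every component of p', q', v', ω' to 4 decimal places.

p' = (-1.1040, -1.8440, -1.7560)
q' = (0.7017, -0.4808, 0.5257, -0.0063)
v' = (-0.1220, 1.4720, -1.4760)
ω' = (0.6925, 1.1546, 0.9607)

linear accel F/m = (-0.5500, 1.8000, -1.9000)
new position p' = (-1.1040, -1.8440, -1.7560)
v' = v + a·dt = (-0.1220, 1.4720, -1.4760)
angular accel α = (-0.1880, -1.1360, 1.5167)
ω' = ω + α·dt = (0.6925, 1.1546, 0.9607)
Hamilton product q⊗(0,ω) = (-0.2500000, 0.9449749, 1.2985284, -0.3136037)
q + ½dt·q⊗(0,ω), renormalized = (0.7017, -0.4808, 0.5257, -0.0063)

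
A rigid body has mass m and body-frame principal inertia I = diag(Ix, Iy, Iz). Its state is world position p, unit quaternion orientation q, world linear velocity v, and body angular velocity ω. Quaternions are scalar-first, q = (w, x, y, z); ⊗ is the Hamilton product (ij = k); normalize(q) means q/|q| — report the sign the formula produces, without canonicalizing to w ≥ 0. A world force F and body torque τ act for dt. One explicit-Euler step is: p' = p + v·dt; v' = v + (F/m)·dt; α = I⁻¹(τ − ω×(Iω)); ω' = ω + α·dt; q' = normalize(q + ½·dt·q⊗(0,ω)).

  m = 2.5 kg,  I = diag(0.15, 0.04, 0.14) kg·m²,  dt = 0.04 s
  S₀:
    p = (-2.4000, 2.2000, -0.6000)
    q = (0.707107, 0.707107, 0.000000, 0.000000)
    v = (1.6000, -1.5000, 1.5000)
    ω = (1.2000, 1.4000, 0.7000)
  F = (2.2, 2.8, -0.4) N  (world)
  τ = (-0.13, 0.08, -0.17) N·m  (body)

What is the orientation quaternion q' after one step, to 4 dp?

Hamilton product q⊗(0,ω) = (-0.8485284, 0.8485284, 0.4949749, 1.4849247)
q + ½dt·q⊗(0,ω), renormalized = (0.6896, 0.7235, 0.0099, 0.0297)

q' = (0.6896, 0.7235, 0.0099, 0.0297)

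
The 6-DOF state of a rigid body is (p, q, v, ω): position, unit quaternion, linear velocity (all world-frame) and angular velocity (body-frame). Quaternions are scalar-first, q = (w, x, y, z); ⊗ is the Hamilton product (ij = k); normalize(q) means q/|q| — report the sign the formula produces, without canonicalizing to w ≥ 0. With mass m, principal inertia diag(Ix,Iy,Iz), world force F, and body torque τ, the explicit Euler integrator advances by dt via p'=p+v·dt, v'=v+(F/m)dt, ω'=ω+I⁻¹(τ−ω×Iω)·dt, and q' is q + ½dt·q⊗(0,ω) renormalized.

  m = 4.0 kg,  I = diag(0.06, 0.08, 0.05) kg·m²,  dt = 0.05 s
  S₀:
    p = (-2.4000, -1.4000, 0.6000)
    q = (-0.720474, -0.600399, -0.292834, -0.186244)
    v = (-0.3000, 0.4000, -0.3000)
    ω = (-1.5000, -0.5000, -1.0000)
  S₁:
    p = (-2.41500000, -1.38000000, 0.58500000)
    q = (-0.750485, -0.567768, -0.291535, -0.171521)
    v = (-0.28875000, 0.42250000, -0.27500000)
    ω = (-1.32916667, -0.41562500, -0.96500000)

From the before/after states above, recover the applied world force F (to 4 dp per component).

F = (0.9000, 1.8000, 2.0000)

v₁ − v₀ = (0.01125000, 0.02250000, 0.02500000)
F = m·Δv/dt = (0.9000, 1.8000, 2.0000)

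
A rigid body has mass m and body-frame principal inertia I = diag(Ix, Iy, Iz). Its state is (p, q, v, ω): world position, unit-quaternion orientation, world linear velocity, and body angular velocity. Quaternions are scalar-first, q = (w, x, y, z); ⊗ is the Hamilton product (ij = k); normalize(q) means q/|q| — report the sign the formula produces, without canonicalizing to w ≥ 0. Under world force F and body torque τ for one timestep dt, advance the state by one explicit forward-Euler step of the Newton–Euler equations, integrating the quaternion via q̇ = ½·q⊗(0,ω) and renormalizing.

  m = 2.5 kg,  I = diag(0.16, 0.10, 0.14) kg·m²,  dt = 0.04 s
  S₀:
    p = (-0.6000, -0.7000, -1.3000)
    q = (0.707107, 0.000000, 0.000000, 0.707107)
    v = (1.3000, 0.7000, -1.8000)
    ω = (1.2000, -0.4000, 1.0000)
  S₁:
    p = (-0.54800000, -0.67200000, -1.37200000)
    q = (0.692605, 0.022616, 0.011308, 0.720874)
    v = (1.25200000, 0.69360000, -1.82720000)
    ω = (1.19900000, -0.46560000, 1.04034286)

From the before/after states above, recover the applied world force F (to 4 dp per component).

Δv = v₁−v₀ = (-0.04800000, -0.00640000, -0.02720000)
F = m·Δv/dt = (-3.0000, -0.4000, -1.7000)

F = (-3.0000, -0.4000, -1.7000)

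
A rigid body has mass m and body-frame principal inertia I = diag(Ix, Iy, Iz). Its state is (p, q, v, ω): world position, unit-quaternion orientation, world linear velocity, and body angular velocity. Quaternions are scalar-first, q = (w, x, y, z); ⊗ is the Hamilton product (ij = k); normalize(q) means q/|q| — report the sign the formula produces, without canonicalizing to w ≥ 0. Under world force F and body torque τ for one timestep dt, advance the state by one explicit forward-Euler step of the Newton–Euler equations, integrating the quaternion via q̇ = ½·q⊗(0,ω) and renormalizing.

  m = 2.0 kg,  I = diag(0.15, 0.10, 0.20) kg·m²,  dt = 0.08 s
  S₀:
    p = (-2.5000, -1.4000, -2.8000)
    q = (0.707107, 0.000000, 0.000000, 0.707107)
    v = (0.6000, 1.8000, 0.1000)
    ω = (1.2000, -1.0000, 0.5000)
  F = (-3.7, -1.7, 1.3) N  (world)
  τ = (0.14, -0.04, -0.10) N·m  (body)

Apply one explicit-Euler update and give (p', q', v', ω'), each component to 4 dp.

p' = (-2.4520, -1.2560, -2.7920)
q' = (0.6915, 0.0621, 0.0056, 0.7197)
v' = (0.4520, 1.7320, 0.1520)
ω' = (1.3013, -1.0080, 0.4360)

linear accel F/m = (-1.8500, -0.8500, 0.6500)
new position p' = (-2.4520, -1.2560, -2.7920)
v + (F/m)dt = (0.4520, 1.7320, 0.1520)
gyro term ω×Iω = (-0.0500, -0.0300, 0.0600)
(τ − ω×Iω)/I = (1.2667, -0.1000, -0.8000)
new body rate ω' = (1.3013, -1.0080, 0.4360)
2q̇ = q⊗(0,ω) = (-0.3535535, 1.5556354, 0.1414214, 0.3535535)
updated quaternion q' = (0.6915, 0.0621, 0.0056, 0.7197)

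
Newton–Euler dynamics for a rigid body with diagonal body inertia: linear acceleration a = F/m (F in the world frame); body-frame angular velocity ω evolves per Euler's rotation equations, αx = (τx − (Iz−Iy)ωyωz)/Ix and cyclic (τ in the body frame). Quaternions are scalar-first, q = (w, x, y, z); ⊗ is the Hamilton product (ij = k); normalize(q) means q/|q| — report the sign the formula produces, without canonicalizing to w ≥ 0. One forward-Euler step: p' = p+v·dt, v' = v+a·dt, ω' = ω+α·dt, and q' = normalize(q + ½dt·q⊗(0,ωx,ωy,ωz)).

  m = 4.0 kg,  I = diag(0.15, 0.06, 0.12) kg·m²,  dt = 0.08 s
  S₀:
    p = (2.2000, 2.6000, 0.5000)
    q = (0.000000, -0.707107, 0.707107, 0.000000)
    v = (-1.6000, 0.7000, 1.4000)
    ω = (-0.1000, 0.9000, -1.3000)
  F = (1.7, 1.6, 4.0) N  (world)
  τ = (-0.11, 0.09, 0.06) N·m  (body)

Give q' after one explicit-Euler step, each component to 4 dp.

q⊗(0,ω) = (-0.7071070, -0.9192391, -0.9192391, -0.5656856)
q' = normalize(q + ½dt·q⊗(0,ω)) = (-0.0282, -0.7424, 0.6690, -0.0226)

q' = (-0.0282, -0.7424, 0.6690, -0.0226)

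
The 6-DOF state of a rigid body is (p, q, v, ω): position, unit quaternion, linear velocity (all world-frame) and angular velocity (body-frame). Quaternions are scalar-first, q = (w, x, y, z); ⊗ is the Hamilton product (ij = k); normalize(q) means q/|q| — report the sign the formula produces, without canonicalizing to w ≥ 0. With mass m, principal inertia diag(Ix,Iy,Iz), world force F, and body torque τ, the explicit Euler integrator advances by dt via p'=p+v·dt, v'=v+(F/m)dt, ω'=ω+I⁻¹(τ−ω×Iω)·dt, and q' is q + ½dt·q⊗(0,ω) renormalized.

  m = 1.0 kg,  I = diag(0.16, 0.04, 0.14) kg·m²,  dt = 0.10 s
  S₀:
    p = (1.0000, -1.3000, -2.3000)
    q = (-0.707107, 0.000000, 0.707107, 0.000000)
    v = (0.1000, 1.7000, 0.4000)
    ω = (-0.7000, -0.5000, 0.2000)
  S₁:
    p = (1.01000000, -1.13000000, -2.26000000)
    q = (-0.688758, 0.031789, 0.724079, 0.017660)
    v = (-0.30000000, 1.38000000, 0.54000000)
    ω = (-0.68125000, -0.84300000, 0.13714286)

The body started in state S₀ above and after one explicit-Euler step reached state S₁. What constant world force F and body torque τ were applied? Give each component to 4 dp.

Δω = ω₁−ω₀ = (0.01875000, -0.34300000, -0.06285714)
I·α + gyro = (0.0200, -0.1400, -0.1300)
velocity change Δv = (-0.40000000, -0.32000000, 0.14000000)
m·(v₁−v₀)/dt = (-4.0000, -3.2000, 1.4000)

F = (-4.0000, -3.2000, 1.4000)
τ = (0.0200, -0.1400, -0.1300)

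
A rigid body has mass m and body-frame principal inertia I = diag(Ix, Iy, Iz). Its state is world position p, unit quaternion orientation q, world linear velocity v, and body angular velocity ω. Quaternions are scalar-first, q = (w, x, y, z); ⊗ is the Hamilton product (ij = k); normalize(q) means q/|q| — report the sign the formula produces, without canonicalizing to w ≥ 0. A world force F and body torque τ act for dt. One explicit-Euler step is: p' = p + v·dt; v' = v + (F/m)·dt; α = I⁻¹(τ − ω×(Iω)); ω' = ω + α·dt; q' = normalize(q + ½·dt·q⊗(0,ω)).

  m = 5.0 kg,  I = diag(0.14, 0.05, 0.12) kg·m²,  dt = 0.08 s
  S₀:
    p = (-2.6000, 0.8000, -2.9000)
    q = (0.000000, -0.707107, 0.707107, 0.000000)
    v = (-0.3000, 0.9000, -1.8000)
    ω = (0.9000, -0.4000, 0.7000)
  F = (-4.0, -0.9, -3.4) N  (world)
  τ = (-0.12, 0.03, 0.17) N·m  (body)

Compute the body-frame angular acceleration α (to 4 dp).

gyro term ω×Iω = (-0.0196, 0.0126, 0.0324)
α = I⁻¹(τ − ω×Iω) = (-0.7171, 0.3480, 1.1467)

α = (-0.7171, 0.3480, 1.1467)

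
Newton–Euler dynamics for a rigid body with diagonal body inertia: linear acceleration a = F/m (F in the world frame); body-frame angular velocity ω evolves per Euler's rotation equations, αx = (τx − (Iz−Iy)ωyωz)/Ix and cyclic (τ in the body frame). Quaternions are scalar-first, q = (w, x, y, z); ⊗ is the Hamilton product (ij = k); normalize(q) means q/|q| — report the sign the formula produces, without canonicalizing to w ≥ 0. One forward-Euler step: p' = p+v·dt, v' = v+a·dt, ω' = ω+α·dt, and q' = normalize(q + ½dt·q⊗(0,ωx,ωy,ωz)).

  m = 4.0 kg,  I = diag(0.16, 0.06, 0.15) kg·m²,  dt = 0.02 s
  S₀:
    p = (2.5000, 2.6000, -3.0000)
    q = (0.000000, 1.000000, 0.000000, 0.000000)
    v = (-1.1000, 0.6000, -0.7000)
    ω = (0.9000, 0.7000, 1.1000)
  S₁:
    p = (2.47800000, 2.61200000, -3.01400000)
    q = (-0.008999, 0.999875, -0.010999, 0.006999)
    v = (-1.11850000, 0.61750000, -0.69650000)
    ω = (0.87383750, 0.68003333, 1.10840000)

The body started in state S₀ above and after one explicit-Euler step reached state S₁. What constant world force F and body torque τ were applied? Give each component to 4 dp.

F = (-3.7000, 3.5000, 0.7000)
τ = (-0.1400, -0.0500, 0.0000)

v₁ − v₀ = (-0.01850000, 0.01750000, 0.00350000)
applied force F = (-3.7000, 3.5000, 0.7000)
rate change Δω = (-0.02616250, -0.01996667, 0.00840000)
τ = I·(Δω/dt) + ω₀×(Iω₀) = (-0.1400, -0.0500, 0.0000)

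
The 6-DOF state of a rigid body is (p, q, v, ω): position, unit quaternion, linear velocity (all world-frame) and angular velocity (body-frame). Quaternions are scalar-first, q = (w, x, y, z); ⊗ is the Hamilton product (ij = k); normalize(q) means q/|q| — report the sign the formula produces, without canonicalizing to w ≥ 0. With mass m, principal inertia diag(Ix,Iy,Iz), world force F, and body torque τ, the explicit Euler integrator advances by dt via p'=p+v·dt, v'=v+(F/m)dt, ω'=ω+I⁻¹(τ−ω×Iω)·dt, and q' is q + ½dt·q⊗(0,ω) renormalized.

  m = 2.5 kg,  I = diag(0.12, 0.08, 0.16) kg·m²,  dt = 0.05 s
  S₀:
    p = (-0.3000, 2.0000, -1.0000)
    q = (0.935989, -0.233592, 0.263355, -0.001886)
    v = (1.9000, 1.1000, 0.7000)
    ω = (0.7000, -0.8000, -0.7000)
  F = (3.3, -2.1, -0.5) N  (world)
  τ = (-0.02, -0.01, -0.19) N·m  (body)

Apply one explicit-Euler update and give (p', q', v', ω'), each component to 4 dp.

p' = (-0.2050, 2.0550, -0.9650)
q' = (0.9448, -0.2217, 0.2404, -0.0182)
v' = (1.9660, 1.0580, 0.6900)
ω' = (0.6730, -0.8185, -0.7664)

gyro term ω×Iω = (0.0448, 0.0196, 0.0224)
α = I⁻¹(τ − ω×Iω) = (-0.5400, -0.3700, -1.3275)
new body rate ω' = (0.6730, -0.8185, -0.7664)
q⊗(0,ω) = (0.3728782, 0.4693350, -0.9136258, -0.6526672)
q' = normalize(q + ½dt·q⊗(0,ω)) = (0.9448, -0.2217, 0.2404, -0.0182)
p + v·dt = (-0.2050, 2.0550, -0.9650)
v + (F/m)dt = (1.9660, 1.0580, 0.6900)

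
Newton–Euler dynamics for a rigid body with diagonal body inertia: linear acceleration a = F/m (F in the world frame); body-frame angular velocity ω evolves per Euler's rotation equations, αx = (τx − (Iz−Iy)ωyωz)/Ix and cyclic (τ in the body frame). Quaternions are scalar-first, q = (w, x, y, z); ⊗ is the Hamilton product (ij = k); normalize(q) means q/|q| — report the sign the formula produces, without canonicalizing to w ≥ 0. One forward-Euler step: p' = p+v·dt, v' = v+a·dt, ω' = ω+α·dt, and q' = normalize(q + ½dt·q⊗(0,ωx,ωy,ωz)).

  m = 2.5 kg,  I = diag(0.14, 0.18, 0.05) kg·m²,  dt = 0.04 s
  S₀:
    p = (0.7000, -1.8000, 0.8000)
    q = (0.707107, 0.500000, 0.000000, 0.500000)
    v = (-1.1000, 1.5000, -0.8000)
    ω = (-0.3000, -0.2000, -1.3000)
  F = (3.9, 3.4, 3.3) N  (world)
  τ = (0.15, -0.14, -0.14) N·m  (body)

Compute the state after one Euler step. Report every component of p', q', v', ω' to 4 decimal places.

p' = (0.6560, -1.7400, 0.7680)
q' = (0.7228, 0.4976, 0.0072, 0.4794)
v' = (-1.0376, 1.5544, -0.7472)
ω' = (-0.2475, -0.2389, -1.4139)

linear accel F/m = (1.5600, 1.3600, 1.3200)
p' = p + v·dt = (0.6560, -1.7400, 0.7680)
v' = v + a·dt = (-1.0376, 1.5544, -0.7472)
ω×(Iω) gyroscopic = (-0.0338, 0.0351, 0.0024)
angular accel α = (1.3129, -0.9728, -2.8480)
ω' = ω + α·dt = (-0.2475, -0.2389, -1.4139)
2q̇ = q⊗(0,ω) = (0.8000000, -0.1121321, 0.3585786, -1.0192391)
updated quaternion q' = (0.7228, 0.4976, 0.0072, 0.4794)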